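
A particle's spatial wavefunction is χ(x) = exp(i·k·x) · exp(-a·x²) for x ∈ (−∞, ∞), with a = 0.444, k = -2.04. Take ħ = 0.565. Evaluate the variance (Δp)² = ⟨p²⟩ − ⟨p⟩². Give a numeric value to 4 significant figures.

0.1417

Compute ⟨p⟩ and ⟨p²⟩ separately; (Δp)² = ⟨p²⟩ − ⟨p⟩².
Gaussian moments: ∫x^(2j)·e^(−2ax²) dx = (2j−1)!!/(4a)^j · √(π/(2a)), odd powers integrate to 0; here √(π/(2a)) = 1.8809. Derivatives: χ′ = (ik − 2ax)·χ, χ″ = ((ik − 2ax)² − 2a)·χ; the odd-in-x pieces drop out.
Normalization: ∫|χ|² dx = 1.8809.
⟨p⟩ = -1.1526 and ⟨p²⟩ = 1.4702.
(Δp)² = 1.4702 − (-1.1526)² = 0.14174.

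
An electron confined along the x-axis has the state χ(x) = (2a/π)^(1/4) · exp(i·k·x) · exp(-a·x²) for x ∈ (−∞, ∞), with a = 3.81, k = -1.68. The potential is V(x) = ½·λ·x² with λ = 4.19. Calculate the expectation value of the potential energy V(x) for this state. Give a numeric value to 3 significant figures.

⟨V⟩ = ∫ V(x)·|χ|² dx.
Gaussian moments: ∫x^(2j)·e^(−2ax²) dx = (2j−1)!!/(4a)^j · √(π/(2a)), odd powers integrate to 0; here √(π/(2a)) = 0.64209.
⟨V⟩ = 0.13747.

0.137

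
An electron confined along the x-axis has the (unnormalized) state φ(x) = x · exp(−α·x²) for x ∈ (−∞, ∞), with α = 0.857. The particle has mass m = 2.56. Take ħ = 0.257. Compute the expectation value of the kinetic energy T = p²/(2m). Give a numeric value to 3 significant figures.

T = −(ħ²/2m) d²/dx², so ⟨T⟩ = −(ħ²/2m) ∫ φ*·φ'' dx / ∫|φ|² dx; with m = 2.56.
Expand each integrand as polynomial × e^(−2αx²) and use ∫x^(2j)·e^(−2αx²) dx = (2j−1)!!/(4α)^j · √(π/(2α)), odd powers → 0; here √(π/(2α)) = 1.3538. Differentiate with the product rule, d/dx e^(−αx²) = −2αx·e^(−αx²).
State is unnormalized: ∫|φ|² dx = 0.39494, and ∫φ*·(−ħ²/2m · φ'') dx = 0.013099, so ⟨T⟩ = 0.013099 / 0.39494.
⟨T⟩ = 0.033166.

0.0332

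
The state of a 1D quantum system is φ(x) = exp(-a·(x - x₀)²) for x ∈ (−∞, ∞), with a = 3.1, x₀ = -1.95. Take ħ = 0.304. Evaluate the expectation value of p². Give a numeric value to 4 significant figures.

0.2865

p² φ = −ħ² d²φ/dx²; ⟨p²⟩ = −ħ² ∫ φ*·φ'' dx / ∫|φ|² dx.
Gaussian moments (u = x − x₀): ∫u^(2j)·e^(−2au²) du = (2j−1)!!/(4a)^j · √(π/(2a)), odd powers integrate to 0; here √(π/(2a)) = 0.71183. Derivatives: d/dx e^(−au²) = −2au·e^(−au²), d²/dx² e^(−au²) = (4a²u² − 2a)·e^(−au²).
State is unnormalized: ∫|φ|² dx = 0.71183, and ∫φ*·(−ħ² φ'') dx = 0.20393, so ⟨p²⟩ = 0.20393 / 0.71183.
⟨p²⟩ = 0.28649.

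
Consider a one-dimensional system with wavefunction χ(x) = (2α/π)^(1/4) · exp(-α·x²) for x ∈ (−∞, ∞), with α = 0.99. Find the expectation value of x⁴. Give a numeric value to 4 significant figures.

⟨x⁴⟩ = ∫ x⁴·|χ|² dx (integrals over the domain).
Gaussian moments: ∫x^(2j)·e^(−2αx²) dx = (2j−1)!!/(4α)^j · √(π/(2α)), odd powers integrate to 0; here √(π/(2α)) = 1.2596.
⟨x⁴⟩ = 0.19131.

0.1913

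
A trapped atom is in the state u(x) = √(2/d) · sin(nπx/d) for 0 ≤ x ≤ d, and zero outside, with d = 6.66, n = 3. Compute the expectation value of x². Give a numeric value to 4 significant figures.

⟨x²⟩ = ∫ x²·|u|² dx (integrals over the domain).
With sin²θ = (1 − cos2θ)/2 on 0 ≤ x ≤ d: ∫sin²(nπx/d) dx = d/2, ∫x·sin²(nπx/d) dx = d²/4, ∫x²·sin²(nπx/d) dx = d³·(1/6 − 1/(4n²π²)); higher powers xᵏ the same way, integrating xᵏ·cos(2nπx/d) by parts.
⟨x²⟩ = 14.536.

14.54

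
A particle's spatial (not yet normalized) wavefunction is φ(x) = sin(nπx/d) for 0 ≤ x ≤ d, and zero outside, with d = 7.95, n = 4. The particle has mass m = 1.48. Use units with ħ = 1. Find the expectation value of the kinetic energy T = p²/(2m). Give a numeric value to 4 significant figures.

T = −(ħ²/2m) d²/dx², so ⟨T⟩ = −(ħ²/2m) ∫ φ*·φ'' dx / ∫|φ|² dx; with m = 1.48.
d/dx sin(nπx/d) = (nπ/d)·cos(nπx/d) and d²/dx² sin(nπx/d) = −(nπ/d)²·sin(nπx/d); on 0 ≤ x ≤ d, ∫sin²(nπx/d) dx = d/2 and ∫sin(nπx/d)·cos(nπx/d) dx = 0.
State is unnormalized: ∫|φ|² dx = 3.9750, and ∫φ*·(−ħ²/2m · φ'') dx = 3.3553, so ⟨T⟩ = 3.3553 / 3.9750.
⟨T⟩ = 0.84410.

0.8441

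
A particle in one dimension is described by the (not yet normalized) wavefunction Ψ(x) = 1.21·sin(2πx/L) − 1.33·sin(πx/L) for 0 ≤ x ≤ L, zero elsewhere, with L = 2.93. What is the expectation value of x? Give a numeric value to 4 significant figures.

⟨x⟩ = ∫ x·|Ψ|² dx / ∫|Ψ|² dx (integrals over the domain).
On 0 ≤ x ≤ L (j ≠ l): ∫sin²(jπx/L) dx = L/2, ∫sin(jπx/L)·sin(lπx/L) dx = 0; diagonal moments ∫x·sin²(jπx/L) dx = L²/4, ∫x²·sin²(jπx/L) dx = L³·(1/6 − 1/(4j²π²)); cross terms ∫x·sin(jπx/L)·sin(lπx/L) dx = 0 for j + l even and −4jlL²/(π²(j² − l²)²) for j + l odd, ∫x²·sin(jπx/L)·sin(lπx/L) dx = (−1)^(j+l)·4jlL³/(π²(j² − l²)²); higher powers the same way via product-to-sum and parts.
State is unnormalized: ∫|Ψ|² dx = 4.7363, and ∫Ψ*·x·Ψ dx = 9.4273, so ⟨x⟩ = 9.4273 / 4.7363.
⟨x⟩ = 1.9904.

1.990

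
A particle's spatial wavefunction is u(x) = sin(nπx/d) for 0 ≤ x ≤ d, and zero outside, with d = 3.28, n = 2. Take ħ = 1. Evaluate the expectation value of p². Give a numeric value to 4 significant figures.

p² u = −ħ² d²u/dx²; ⟨p²⟩ = −ħ² ∫ u*·u'' dx / ∫|u|² dx.
d/dx sin(nπx/d) = (nπ/d)·cos(nπx/d) and d²/dx² sin(nπx/d) = −(nπ/d)²·sin(nπx/d); on 0 ≤ x ≤ d, ∫sin²(nπx/d) dx = d/2 and ∫sin(nπx/d)·cos(nπx/d) dx = 0.
State is unnormalized: ∫|u|² dx = 1.6400, and ∫u*·(−ħ² u'') dx = 6.0181, so ⟨p²⟩ = 6.0181 / 1.6400.
⟨p²⟩ = 3.6695.

3.670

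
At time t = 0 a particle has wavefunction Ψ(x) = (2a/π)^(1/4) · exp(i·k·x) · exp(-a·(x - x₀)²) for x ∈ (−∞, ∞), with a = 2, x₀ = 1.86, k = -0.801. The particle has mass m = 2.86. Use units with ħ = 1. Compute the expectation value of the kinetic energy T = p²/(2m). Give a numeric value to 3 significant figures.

T = −(ħ²/2m) d²/dx², so ⟨T⟩ = −(ħ²/2m) ∫ Ψ*·Ψ'' dx; with m = 2.86.
Gaussian moments (u = x − x₀): ∫u^(2j)·e^(−2au²) du = (2j−1)!!/(4a)^j · √(π/(2a)), odd powers integrate to 0; here √(π/(2a)) = 0.88623. Derivatives: Ψ′ = (ik − 2au)·Ψ, Ψ″ = ((ik − 2au)² − 2a)·Ψ; the odd-in-u pieces drop out.
⟨T⟩ = 0.46182.

0.462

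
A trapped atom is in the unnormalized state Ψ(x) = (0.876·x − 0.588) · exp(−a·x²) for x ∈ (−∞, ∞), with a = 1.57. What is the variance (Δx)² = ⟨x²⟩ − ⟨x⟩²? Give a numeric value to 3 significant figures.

Compute ⟨x⟩ and ⟨x²⟩ separately, then (Δx)² = ⟨x²⟩ − ⟨x⟩².
Expand each integrand as polynomial × e^(−2ax²) and use ∫x^(2j)·e^(−2ax²) dx = (2j−1)!!/(4a)^j · √(π/(2a)), odd powers → 0; here √(π/(2a)) = 1.0003.
Normalization: ∫|Ψ|² dx = 0.46806.
⟨x⟩ = -0.35056 and ⟨x²⟩ = 0.24240.
(Δx)² = 0.24240 − (-0.35056)² = 0.11951.

0.120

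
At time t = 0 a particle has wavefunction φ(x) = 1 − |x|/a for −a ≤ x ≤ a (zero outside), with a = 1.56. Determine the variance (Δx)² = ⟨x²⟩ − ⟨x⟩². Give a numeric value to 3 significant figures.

0.243

Compute ⟨x⟩ and ⟨x²⟩ separately, then (Δx)² = ⟨x²⟩ − ⟨x⟩².
φ is even, so ∫ over [−a, a] = 2∫₀ᵃ with φ = 1 − x/a there: ∫₀ᵃ (1 − x/a)² dx = a/3, ∫₀ᵃ x²(1 − x/a)² dx = a³/30, ∫₀ᵃ x⁴(1 − x/a)² dx = a⁵/105.
Normalization: ∫|φ|² dx = 1.0400.
⟨x⟩ = 0.0000 and ⟨x²⟩ = 0.24336.
(Δx)² = 0.24336 − (0.0000)² = 0.24336.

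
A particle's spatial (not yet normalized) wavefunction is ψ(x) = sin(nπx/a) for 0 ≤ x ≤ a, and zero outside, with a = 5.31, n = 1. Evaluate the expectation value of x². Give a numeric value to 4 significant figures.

7.970

⟨x²⟩ = ∫ x²·|ψ|² dx / ∫|ψ|² dx (integrals over the domain).
With sin²θ = (1 − cos2θ)/2 on 0 ≤ x ≤ a: ∫sin²(nπx/a) dx = a/2, ∫x·sin²(nπx/a) dx = a²/4, ∫x²·sin²(nπx/a) dx = a³·(1/6 − 1/(4n²π²)); higher powers xᵏ the same way, integrating xᵏ·cos(2nπx/a) by parts.
State is unnormalized: ∫|ψ|² dx = 2.6550, and ∫ψ*·x²·ψ dx = 21.161, so ⟨x²⟩ = 21.161 / 2.6550.
⟨x²⟩ = 7.9703.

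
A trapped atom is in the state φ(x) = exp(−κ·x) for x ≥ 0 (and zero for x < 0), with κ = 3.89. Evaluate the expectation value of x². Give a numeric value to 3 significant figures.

⟨x²⟩ = ∫ x²·|φ|² dx / ∫|φ|² dx (integrals over the domain).
Every integrand reduces to terms xʲ·e^(−2κx) on [0, ∞); use ∫₀^∞ xʲ·e^(−2κx) dx = j!/(2κ)^(j+1).
State is unnormalized: ∫|φ|² dx = 0.12853, and ∫φ*·x²·φ dx = 0.0042471, so ⟨x²⟩ = 0.0042471 / 0.12853.
⟨x²⟩ = 0.033042.

0.0330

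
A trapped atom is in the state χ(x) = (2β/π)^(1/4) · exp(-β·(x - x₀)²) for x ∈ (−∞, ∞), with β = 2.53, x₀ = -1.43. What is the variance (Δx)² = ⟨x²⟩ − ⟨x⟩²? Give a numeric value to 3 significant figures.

0.0988

Compute ⟨x⟩ and ⟨x²⟩ separately, then (Δx)² = ⟨x²⟩ − ⟨x⟩².
Gaussian moments (u = x − x₀): ∫u^(2j)·e^(−2βu²) du = (2j−1)!!/(4β)^j · √(π/(2β)), odd powers integrate to 0; here √(π/(2β)) = 0.78795.
⟨x⟩ = -1.4300 and ⟨x²⟩ = 2.1437.
(Δx)² = 2.1437 − (-1.4300)² = 0.098814.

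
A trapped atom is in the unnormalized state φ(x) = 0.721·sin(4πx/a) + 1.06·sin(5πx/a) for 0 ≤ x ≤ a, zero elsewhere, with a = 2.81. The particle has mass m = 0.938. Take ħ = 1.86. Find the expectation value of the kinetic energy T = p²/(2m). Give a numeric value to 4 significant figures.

51.06

T = −(ħ²/2m) d²/dx², so ⟨T⟩ = −(ħ²/2m) ∫ φ*·φ'' dx / ∫|φ|² dx; with m = 0.938.
d²/dx² sin(jπx/a) = −(jπ/a)²·sin(jπx/a); on 0 ≤ x ≤ a, ∫sin²(jπx/a) dx = a/2 and ∫sin(jπx/a)·sin(lπx/a) dx = 0 for j ≠ l, so only diagonal terms survive in ∫|φ|² and ∫φ·φ″; ∫φ·φ′ dx = [φ²/2] between the walls = 0.
State is unnormalized: ∫|φ|² dx = 2.3090, and ∫φ*·(−ħ²/2m · φ'') dx = 117.91, so ⟨T⟩ = 117.91 / 2.3090.
⟨T⟩ = 51.064.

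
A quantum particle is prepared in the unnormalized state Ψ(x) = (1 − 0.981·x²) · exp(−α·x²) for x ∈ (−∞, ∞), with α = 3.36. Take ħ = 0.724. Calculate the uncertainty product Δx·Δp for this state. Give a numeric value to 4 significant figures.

0.3627

Δx = √(⟨x²⟩−⟨x⟩²), Δp = √(⟨p²⟩−⟨p⟩²).
Expand each integrand as polynomial × e^(−2αx²) and use ∫x^(2j)·e^(−2αx²) dx = (2j−1)!!/(4α)^j · √(π/(2α)), odd powers → 0; here √(π/(2α)) = 0.68374. Differentiate with the product rule, d/dx e^(−αx²) = −2αx·e^(−αx²).
Normalization: ∫|Ψ|² dx = 0.59485.
⟨x⟩ = 0.0000, ⟨x²⟩ = 0.054903 ⇒ Δx = 0.23431.
⟨p⟩ = 0.0000, ⟨p²⟩ = 2.3954 ⇒ Δp = 1.5477.
Δx·Δp = 0.36265.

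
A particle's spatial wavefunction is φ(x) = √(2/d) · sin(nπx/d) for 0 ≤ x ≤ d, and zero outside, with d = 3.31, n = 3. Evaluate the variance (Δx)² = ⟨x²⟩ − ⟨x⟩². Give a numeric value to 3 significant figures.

Compute ⟨x⟩ and ⟨x²⟩ separately, then (Δx)² = ⟨x²⟩ − ⟨x⟩².
With sin²θ = (1 − cos2θ)/2 on 0 ≤ x ≤ d: ∫sin²(nπx/d) dx = d/2, ∫x·sin²(nπx/d) dx = d²/4, ∫x²·sin²(nπx/d) dx = d³·(1/6 − 1/(4n²π²)); higher powers xᵏ the same way, integrating xᵏ·cos(2nπx/d) by parts.
⟨x⟩ = 1.6550 and ⟨x²⟩ = 3.5904.
(Δx)² = 3.5904 − (1.6550)² = 0.85134.

0.851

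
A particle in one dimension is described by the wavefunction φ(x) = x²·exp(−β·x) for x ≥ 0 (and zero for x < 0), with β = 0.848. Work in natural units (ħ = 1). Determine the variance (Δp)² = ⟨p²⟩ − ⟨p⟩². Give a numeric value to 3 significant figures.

Compute ⟨p⟩ and ⟨p²⟩ separately; (Δp)² = ⟨p²⟩ − ⟨p⟩².
Differentiate x²·exp(−β·x) with the product rule; every integrand then reduces to terms xʲ·e^(−2βx) on [0, ∞), with ∫₀^∞ xʲ·e^(−2βx) dx = j!/(2β)^(j+1).
Normalization: ∫|φ|² dx = 1.7103.
⟨p⟩ = 0.0000 and ⟨p²⟩ = 0.23970.
(Δp)² = 0.23970 − (0.0000)² = 0.23970.

0.240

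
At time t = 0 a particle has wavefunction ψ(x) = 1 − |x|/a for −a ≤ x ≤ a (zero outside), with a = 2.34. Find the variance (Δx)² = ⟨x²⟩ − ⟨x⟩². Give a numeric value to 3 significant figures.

0.548

Compute ⟨x⟩ and ⟨x²⟩ separately, then (Δx)² = ⟨x²⟩ − ⟨x⟩².
ψ is even, so ∫ over [−a, a] = 2∫₀ᵃ with ψ = 1 − x/a there: ∫₀ᵃ (1 − x/a)² dx = a/3, ∫₀ᵃ x²(1 − x/a)² dx = a³/30, ∫₀ᵃ x⁴(1 − x/a)² dx = a⁵/105.
Normalization: ∫|ψ|² dx = 1.5600.
⟨x⟩ = 0.0000 and ⟨x²⟩ = 0.54756.
(Δx)² = 0.54756 − (0.0000)² = 0.54756.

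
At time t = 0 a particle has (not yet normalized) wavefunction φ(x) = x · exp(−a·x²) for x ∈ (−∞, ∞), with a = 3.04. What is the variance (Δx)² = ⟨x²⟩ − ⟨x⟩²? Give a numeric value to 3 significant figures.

Compute ⟨x⟩ and ⟨x²⟩ separately, then (Δx)² = ⟨x²⟩ − ⟨x⟩².
Expand each integrand as polynomial × e^(−2ax²) and use ∫x^(2j)·e^(−2ax²) dx = (2j−1)!!/(4a)^j · √(π/(2a)), odd powers → 0; here √(π/(2a)) = 0.71882.
Normalization: ∫|φ|² dx = 0.059114.
⟨x⟩ = 0.0000 and ⟨x²⟩ = 0.24671.
(Δx)² = 0.24671 − (0.0000)² = 0.24671.

0.247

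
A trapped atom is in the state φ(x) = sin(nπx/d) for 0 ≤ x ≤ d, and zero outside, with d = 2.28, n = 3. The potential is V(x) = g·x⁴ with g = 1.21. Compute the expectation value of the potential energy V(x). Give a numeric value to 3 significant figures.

6.18

⟨V⟩ = ∫ V(x)·|φ|² dx / ∫|φ|² dx.
With sin²θ = (1 − cos2θ)/2 on 0 ≤ x ≤ d: ∫sin²(nπx/d) dx = d/2, ∫x·sin²(nπx/d) dx = d²/4, ∫x²·sin²(nπx/d) dx = d³·(1/6 − 1/(4n²π²)); higher powers xᵏ the same way, integrating xᵏ·cos(2nπx/d) by parts.
State is unnormalized: ∫|φ|² dx = 1.1400, and ∫φ*·V(x)·φ dx = 7.0426, so ⟨V⟩ = 7.0426 / 1.1400.
⟨V⟩ = 6.1778.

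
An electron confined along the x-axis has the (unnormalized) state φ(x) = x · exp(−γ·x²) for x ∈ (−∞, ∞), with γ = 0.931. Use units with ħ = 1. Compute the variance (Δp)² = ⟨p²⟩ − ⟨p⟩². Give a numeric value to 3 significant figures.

Compute ⟨p⟩ and ⟨p²⟩ separately; (Δp)² = ⟨p²⟩ − ⟨p⟩².
Expand each integrand as polynomial × e^(−2γx²) and use ∫x^(2j)·e^(−2γx²) dx = (2j−1)!!/(4γ)^j · √(π/(2γ)), odd powers → 0; here √(π/(2γ)) = 1.2989. Differentiate with the product rule, d/dx e^(−γx²) = −2γx·e^(−γx²).
Normalization: ∫|φ|² dx = 0.34880.
⟨p⟩ = 0.0000 and ⟨p²⟩ = 2.7930.
(Δp)² = 2.7930 − (0.0000)² = 2.7930.

2.79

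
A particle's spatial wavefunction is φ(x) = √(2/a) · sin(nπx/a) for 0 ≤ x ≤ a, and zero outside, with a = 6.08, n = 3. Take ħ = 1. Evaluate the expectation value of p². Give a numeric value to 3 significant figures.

p² φ = −ħ² d²φ/dx²; ⟨p²⟩ = −ħ² ∫ φ*·φ'' dx.
d/dx sin(nπx/a) = (nπ/a)·cos(nπx/a) and d²/dx² sin(nπx/a) = −(nπ/a)²·sin(nπx/a); on 0 ≤ x ≤ a, ∫sin²(nπx/a) dx = a/2 and ∫sin(nπx/a)·cos(nπx/a) dx = 0.
⟨p²⟩ = 2.4029.

2.40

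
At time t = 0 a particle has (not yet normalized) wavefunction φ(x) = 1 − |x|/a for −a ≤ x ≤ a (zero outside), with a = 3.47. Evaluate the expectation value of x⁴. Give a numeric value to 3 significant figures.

⟨x⁴⟩ = ∫ x⁴·|φ|² dx / ∫|φ|² dx (integrals over the domain).
φ is even, so ∫ over [−a, a] = 2∫₀ᵃ with φ = 1 − x/a there: ∫₀ᵃ (1 − x/a)² dx = a/3, ∫₀ᵃ x²(1 − x/a)² dx = a³/30, ∫₀ᵃ x⁴(1 − x/a)² dx = a⁵/105.
State is unnormalized: ∫|φ|² dx = 2.3133, and ∫φ*·x⁴·φ dx = 9.5827, so ⟨x⁴⟩ = 9.5827 / 2.3133.
⟨x⁴⟩ = 4.1424.

4.14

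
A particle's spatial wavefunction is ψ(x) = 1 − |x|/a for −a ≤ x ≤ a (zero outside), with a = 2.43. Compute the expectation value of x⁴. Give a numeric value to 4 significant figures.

0.9962

⟨x⁴⟩ = ∫ x⁴·|ψ|² dx / ∫|ψ|² dx (integrals over the domain).
ψ is even, so ∫ over [−a, a] = 2∫₀ᵃ with ψ = 1 − x/a there: ∫₀ᵃ (1 − x/a)² dx = a/3, ∫₀ᵃ x²(1 − x/a)² dx = a³/30, ∫₀ᵃ x⁴(1 − x/a)² dx = a⁵/105.
State is unnormalized: ∫|ψ|² dx = 1.6200, and ∫ψ*·x⁴·ψ dx = 1.6139, so ⟨x⁴⟩ = 1.6139 / 1.6200.
⟨x⁴⟩ = 0.99622.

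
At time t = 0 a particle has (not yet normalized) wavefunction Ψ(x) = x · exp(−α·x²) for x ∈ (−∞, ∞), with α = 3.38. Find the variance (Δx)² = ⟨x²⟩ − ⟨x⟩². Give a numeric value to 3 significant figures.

0.222

Compute ⟨x⟩ and ⟨x²⟩ separately, then (Δx)² = ⟨x²⟩ − ⟨x⟩².
Expand each integrand as polynomial × e^(−2αx²) and use ∫x^(2j)·e^(−2αx²) dx = (2j−1)!!/(4α)^j · √(π/(2α)), odd powers → 0; here √(π/(2α)) = 0.68171.
Normalization: ∫|Ψ|² dx = 0.050423.
⟨x⟩ = 0.0000 and ⟨x²⟩ = 0.22189.
(Δx)² = 0.22189 − (0.0000)² = 0.22189.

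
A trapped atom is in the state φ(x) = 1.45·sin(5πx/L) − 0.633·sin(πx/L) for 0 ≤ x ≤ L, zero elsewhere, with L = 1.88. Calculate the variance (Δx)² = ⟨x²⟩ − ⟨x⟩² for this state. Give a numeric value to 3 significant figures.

0.242

Compute ⟨x⟩ and ⟨x²⟩ separately, then (Δx)² = ⟨x²⟩ − ⟨x⟩².
On 0 ≤ x ≤ L (j ≠ l): ∫sin²(jπx/L) dx = L/2, ∫sin(jπx/L)·sin(lπx/L) dx = 0; diagonal moments ∫x·sin²(jπx/L) dx = L²/4, ∫x²·sin²(jπx/L) dx = L³·(1/6 − 1/(4j²π²)); cross terms ∫x·sin(jπx/L)·sin(lπx/L) dx = 0 for j + l even and −4jlL²/(π²(j² − l²)²) for j + l odd, ∫x²·sin(jπx/L)·sin(lπx/L) dx = (−1)^(j+l)·4jlL³/(π²(j² − l²)²); higher powers the same way via product-to-sum and parts.
Normalization: ∫|φ|² dx = 2.3530.
⟨x⟩ = 0.94000 and ⟨x²⟩ = 1.1252.
(Δx)² = 1.1252 − (0.94000)² = 0.24162.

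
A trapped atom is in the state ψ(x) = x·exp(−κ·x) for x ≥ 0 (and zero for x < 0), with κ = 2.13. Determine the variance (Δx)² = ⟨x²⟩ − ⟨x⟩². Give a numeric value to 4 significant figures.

Compute ⟨x⟩ and ⟨x²⟩ separately, then (Δx)² = ⟨x²⟩ − ⟨x⟩².
Every integrand reduces to terms xʲ·e^(−2κx) on [0, ∞); use ∫₀^∞ xʲ·e^(−2κx) dx = j!/(2κ)^(j+1).
Normalization: ∫|ψ|² dx = 0.025870.
⟨x⟩ = 0.70423 and ⟨x²⟩ = 0.66124.
(Δx)² = 0.66124 − (0.70423)² = 0.16531.

0.1653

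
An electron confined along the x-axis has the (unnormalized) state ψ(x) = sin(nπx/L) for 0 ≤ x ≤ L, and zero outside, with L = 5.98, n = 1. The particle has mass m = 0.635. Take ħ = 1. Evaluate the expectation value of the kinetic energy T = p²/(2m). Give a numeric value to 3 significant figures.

T = −(ħ²/2m) d²/dx², so ⟨T⟩ = −(ħ²/2m) ∫ ψ*·ψ'' dx / ∫|ψ|² dx; with m = 0.635.
d/dx sin(nπx/L) = (nπ/L)·cos(nπx/L) and d²/dx² sin(nπx/L) = −(nπ/L)²·sin(nπx/L); on 0 ≤ x ≤ L, ∫sin²(nπx/L) dx = L/2 and ∫sin(nπx/L)·cos(nπx/L) dx = 0.
State is unnormalized: ∫|ψ|² dx = 2.9900, and ∫ψ*·(−ħ²/2m · ψ'') dx = 0.64978, so ⟨T⟩ = 0.64978 / 2.9900.
⟨T⟩ = 0.21732.

0.217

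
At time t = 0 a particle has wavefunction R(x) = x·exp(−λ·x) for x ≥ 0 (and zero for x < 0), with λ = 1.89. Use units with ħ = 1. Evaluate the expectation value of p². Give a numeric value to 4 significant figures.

3.572

p² R = −ħ² d²R/dx²; ⟨p²⟩ = −ħ² ∫ R*·R'' dx / ∫|R|² dx.
Differentiate x·exp(−λ·x) with the product rule; every integrand then reduces to terms xʲ·e^(−2λx) on [0, ∞), with ∫₀^∞ xʲ·e^(−2λx) dx = j!/(2λ)^(j+1).
State is unnormalized: ∫|R|² dx = 0.037030, and ∫R*·(−ħ² R'') dx = 0.13228, so ⟨p²⟩ = 0.13228 / 0.037030.
⟨p²⟩ = 3.5721.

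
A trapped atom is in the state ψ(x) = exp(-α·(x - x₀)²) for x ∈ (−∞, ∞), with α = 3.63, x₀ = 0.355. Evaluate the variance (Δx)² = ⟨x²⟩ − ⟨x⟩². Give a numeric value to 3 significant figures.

Compute ⟨x⟩ and ⟨x²⟩ separately, then (Δx)² = ⟨x²⟩ − ⟨x⟩².
Gaussian moments (u = x − x₀): ∫u^(2j)·e^(−2αu²) du = (2j−1)!!/(4α)^j · √(π/(2α)), odd powers integrate to 0; here √(π/(2α)) = 0.65782.
Normalization: ∫|ψ|² dx = 0.65782.
⟨x⟩ = 0.35500 and ⟨x²⟩ = 0.19490.
(Δx)² = 0.19490 − (0.35500)² = 0.068871.

0.0689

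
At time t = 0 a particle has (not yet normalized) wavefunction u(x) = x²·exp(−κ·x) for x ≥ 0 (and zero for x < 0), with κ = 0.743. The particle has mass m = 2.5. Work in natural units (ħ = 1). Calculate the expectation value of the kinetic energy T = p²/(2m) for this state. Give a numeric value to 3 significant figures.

0.0368

T = −(ħ²/2m) d²/dx², so ⟨T⟩ = −(ħ²/2m) ∫ u*·u'' dx / ∫|u|² dx; with m = 2.5.
Differentiate x²·exp(−κ·x) with the product rule; every integrand then reduces to terms xʲ·e^(−2κx) on [0, ∞), with ∫₀^∞ xʲ·e^(−2κx) dx = j!/(2κ)^(j+1).
State is unnormalized: ∫|u|² dx = 3.3122, and ∫u*·(−ħ²/2m · u'') dx = 0.12190, so ⟨T⟩ = 0.12190 / 3.3122.
⟨T⟩ = 0.036803.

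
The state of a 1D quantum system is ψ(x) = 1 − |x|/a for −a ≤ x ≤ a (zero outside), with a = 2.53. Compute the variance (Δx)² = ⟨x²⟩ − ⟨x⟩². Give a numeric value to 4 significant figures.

Compute ⟨x⟩ and ⟨x²⟩ separately, then (Δx)² = ⟨x²⟩ − ⟨x⟩².
ψ is even, so ∫ over [−a, a] = 2∫₀ᵃ with ψ = 1 − x/a there: ∫₀ᵃ (1 − x/a)² dx = a/3, ∫₀ᵃ x²(1 − x/a)² dx = a³/30, ∫₀ᵃ x⁴(1 − x/a)² dx = a⁵/105.
Normalization: ∫|ψ|² dx = 1.6867.
⟨x⟩ = 0.0000 and ⟨x²⟩ = 0.64009.
(Δx)² = 0.64009 − (0.0000)² = 0.64009.

0.6401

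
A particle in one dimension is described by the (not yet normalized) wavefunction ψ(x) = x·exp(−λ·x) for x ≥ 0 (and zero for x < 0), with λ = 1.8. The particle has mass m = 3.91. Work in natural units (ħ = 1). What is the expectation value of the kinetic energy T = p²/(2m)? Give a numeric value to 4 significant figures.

T = −(ħ²/2m) d²/dx², so ⟨T⟩ = −(ħ²/2m) ∫ ψ*·ψ'' dx / ∫|ψ|² dx; with m = 3.91.
Differentiate x·exp(−λ·x) with the product rule; every integrand then reduces to terms xʲ·e^(−2λx) on [0, ∞), with ∫₀^∞ xʲ·e^(−2λx) dx = j!/(2λ)^(j+1).
State is unnormalized: ∫|ψ|² dx = 0.042867, and ∫ψ*·(−ħ²/2m · ψ'') dx = 0.017761, so ⟨T⟩ = 0.017761 / 0.042867.
⟨T⟩ = 0.41432.

0.4143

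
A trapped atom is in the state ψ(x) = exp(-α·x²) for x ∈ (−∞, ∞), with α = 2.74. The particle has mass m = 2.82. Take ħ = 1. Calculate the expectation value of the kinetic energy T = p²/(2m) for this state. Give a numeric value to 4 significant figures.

0.4858

T = −(ħ²/2m) d²/dx², so ⟨T⟩ = −(ħ²/2m) ∫ ψ*·ψ'' dx / ∫|ψ|² dx; with m = 2.82.
Gaussian moments: ∫x^(2j)·e^(−2αx²) dx = (2j−1)!!/(4α)^j · √(π/(2α)), odd powers integrate to 0; here √(π/(2α)) = 0.75715. Derivatives: d/dx e^(−αx²) = −2αx·e^(−αx²), d²/dx² e^(−αx²) = (4α²x² − 2α)·e^(−αx²).
State is unnormalized: ∫|ψ|² dx = 0.75715, and ∫ψ*·(−ħ²/2m · ψ'') dx = 0.36784, so ⟨T⟩ = 0.36784 / 0.75715.
⟨T⟩ = 0.48582.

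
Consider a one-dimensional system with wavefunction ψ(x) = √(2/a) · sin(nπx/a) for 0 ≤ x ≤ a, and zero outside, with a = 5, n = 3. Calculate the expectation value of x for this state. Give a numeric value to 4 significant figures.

2.500

⟨x⟩ = ∫ x·|ψ|² dx (integrals over the domain).
With sin²θ = (1 − cos2θ)/2 on 0 ≤ x ≤ a: ∫sin²(nπx/a) dx = a/2, ∫x·sin²(nπx/a) dx = a²/4, ∫x²·sin²(nπx/a) dx = a³·(1/6 − 1/(4n²π²)); higher powers xᵏ the same way, integrating xᵏ·cos(2nπx/a) by parts.
⟨x⟩ = 2.5000.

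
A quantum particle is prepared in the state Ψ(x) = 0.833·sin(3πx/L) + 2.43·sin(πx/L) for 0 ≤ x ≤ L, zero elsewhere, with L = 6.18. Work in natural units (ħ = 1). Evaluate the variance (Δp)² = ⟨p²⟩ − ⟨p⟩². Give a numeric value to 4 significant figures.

0.4758

Compute ⟨p⟩ and ⟨p²⟩ separately; (Δp)² = ⟨p²⟩ − ⟨p⟩².
d²/dx² sin(jπx/L) = −(jπ/L)²·sin(jπx/L); on 0 ≤ x ≤ L, ∫sin²(jπx/L) dx = L/2 and ∫sin(jπx/L)·sin(lπx/L) dx = 0 for j ≠ l, so only diagonal terms survive in ∫|Ψ|² and ∫Ψ·Ψ″; ∫Ψ·Ψ′ dx = [Ψ²/2] between the walls = 0.
Normalization: ∫|Ψ|² dx = 20.390.
⟨p⟩ = 0.0000 and ⟨p²⟩ = 0.47581.
(Δp)² = 0.47581 − (0.0000)² = 0.47581.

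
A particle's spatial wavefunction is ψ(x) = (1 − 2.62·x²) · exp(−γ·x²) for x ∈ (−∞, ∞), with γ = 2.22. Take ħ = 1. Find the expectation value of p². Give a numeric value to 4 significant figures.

7.276

p² ψ = −ħ² d²ψ/dx²; ⟨p²⟩ = −ħ² ∫ ψ*·ψ'' dx / ∫|ψ|² dx.
Expand each integrand as polynomial × e^(−2γx²) and use ∫x^(2j)·e^(−2γx²) dx = (2j−1)!!/(4γ)^j · √(π/(2γ)), odd powers → 0; here √(π/(2γ)) = 0.84117. Differentiate with the product rule, d/dx e^(−γx²) = −2γx·e^(−γx²).
State is unnormalized: ∫|ψ|² dx = 0.56448, and ∫ψ*·(−ħ² ψ'') dx = 4.1072, so ⟨p²⟩ = 4.1072 / 0.56448.
⟨p²⟩ = 7.2762.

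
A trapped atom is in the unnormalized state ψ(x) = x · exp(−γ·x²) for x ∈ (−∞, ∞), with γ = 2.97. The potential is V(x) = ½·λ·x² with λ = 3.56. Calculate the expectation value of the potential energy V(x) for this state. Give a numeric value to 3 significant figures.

⟨V⟩ = ∫ V(x)·|ψ|² dx / ∫|ψ|² dx.
Expand each integrand as polynomial × e^(−2γx²) and use ∫x^(2j)·e^(−2γx²) dx = (2j−1)!!/(4γ)^j · √(π/(2γ)), odd powers → 0; here √(π/(2γ)) = 0.72725.
State is unnormalized: ∫|ψ|² dx = 0.061216, and ∫ψ*·V(x)·ψ dx = 0.027516, so ⟨V⟩ = 0.027516 / 0.061216.
⟨V⟩ = 0.44949.

0.449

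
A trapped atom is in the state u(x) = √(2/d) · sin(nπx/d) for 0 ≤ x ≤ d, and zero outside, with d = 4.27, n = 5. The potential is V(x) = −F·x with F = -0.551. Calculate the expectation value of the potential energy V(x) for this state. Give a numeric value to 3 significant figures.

⟨V⟩ = ∫ V(x)·|u|² dx.
With sin²θ = (1 − cos2θ)/2 on 0 ≤ x ≤ d: ∫sin²(nπx/d) dx = d/2, ∫x·sin²(nπx/d) dx = d²/4, ∫x²·sin²(nπx/d) dx = d³·(1/6 − 1/(4n²π²)); higher powers xᵏ the same way, integrating xᵏ·cos(2nπx/d) by parts.
⟨V⟩ = 1.1764.

1.18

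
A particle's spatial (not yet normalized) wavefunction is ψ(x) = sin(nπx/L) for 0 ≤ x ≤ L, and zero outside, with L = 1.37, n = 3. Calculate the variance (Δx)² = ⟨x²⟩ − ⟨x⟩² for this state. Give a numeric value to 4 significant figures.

0.1458

Compute ⟨x⟩ and ⟨x²⟩ separately, then (Δx)² = ⟨x²⟩ − ⟨x⟩².
With sin²θ = (1 − cos2θ)/2 on 0 ≤ x ≤ L: ∫sin²(nπx/L) dx = L/2, ∫x·sin²(nπx/L) dx = L²/4, ∫x²·sin²(nπx/L) dx = L³·(1/6 − 1/(4n²π²)); higher powers xᵏ the same way, integrating xᵏ·cos(2nπx/L) by parts.
Normalization: ∫|ψ|² dx = 0.68500.
⟨x⟩ = 0.68500 and ⟨x²⟩ = 0.61507.
(Δx)² = 0.61507 − (0.68500)² = 0.14584.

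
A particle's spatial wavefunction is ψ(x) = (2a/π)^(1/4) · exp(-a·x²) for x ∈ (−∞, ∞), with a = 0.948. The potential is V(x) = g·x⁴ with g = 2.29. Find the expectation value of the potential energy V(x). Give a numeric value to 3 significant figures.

0.478

⟨V⟩ = ∫ V(x)·|ψ|² dx.
Gaussian moments: ∫x^(2j)·e^(−2ax²) dx = (2j−1)!!/(4a)^j · √(π/(2a)), odd powers integrate to 0; here √(π/(2a)) = 1.2872.
⟨V⟩ = 0.47777.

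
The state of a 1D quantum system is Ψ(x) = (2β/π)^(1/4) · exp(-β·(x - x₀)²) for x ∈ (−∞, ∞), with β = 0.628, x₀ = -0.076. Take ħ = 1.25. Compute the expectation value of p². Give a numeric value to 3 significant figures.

p² Ψ = −ħ² d²Ψ/dx²; ⟨p²⟩ = −ħ² ∫ Ψ*·Ψ'' dx.
Gaussian moments (u = x − x₀): ∫u^(2j)·e^(−2βu²) du = (2j−1)!!/(4β)^j · √(π/(2β)), odd powers integrate to 0; here √(π/(2β)) = 1.5815. Derivatives: d/dx e^(−βu²) = −2βu·e^(−βu²), d²/dx² e^(−βu²) = (4β²u² − 2β)·e^(−βu²).
⟨p²⟩ = 0.98125.

0.981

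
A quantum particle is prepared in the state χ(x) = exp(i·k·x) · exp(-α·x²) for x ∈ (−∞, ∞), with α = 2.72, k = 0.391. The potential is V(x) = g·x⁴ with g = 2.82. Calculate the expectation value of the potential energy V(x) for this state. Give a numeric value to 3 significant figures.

⟨V⟩ = ∫ V(x)·|χ|² dx / ∫|χ|² dx.
Gaussian moments: ∫x^(2j)·e^(−2αx²) dx = (2j−1)!!/(4α)^j · √(π/(2α)), odd powers integrate to 0; here √(π/(2α)) = 0.75993.
State is unnormalized: ∫|χ|² dx = 0.75993, and ∫χ*·V(x)·χ dx = 0.054311, so ⟨V⟩ = 0.054311 / 0.75993.
⟨V⟩ = 0.071468.

0.0715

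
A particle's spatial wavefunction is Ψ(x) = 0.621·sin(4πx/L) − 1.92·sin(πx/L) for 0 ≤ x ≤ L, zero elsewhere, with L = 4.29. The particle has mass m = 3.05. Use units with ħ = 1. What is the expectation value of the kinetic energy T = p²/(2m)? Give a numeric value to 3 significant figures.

0.213

T = −(ħ²/2m) d²/dx², so ⟨T⟩ = −(ħ²/2m) ∫ Ψ*·Ψ'' dx / ∫|Ψ|² dx; with m = 3.05.
d²/dx² sin(jπx/L) = −(jπ/L)²·sin(jπx/L); on 0 ≤ x ≤ L, ∫sin²(jπx/L) dx = L/2 and ∫sin(jπx/L)·sin(lπx/L) dx = 0 for j ≠ l, so only diagonal terms survive in ∫|Ψ|² and ∫Ψ·Ψ″; ∫Ψ·Ψ′ dx = [Ψ²/2] between the walls = 0.
State is unnormalized: ∫|Ψ|² dx = 8.7345, and ∫Ψ*·(−ħ²/2m · Ψ'') dx = 1.8587, so ⟨T⟩ = 1.8587 / 8.7345.
⟨T⟩ = 0.21280.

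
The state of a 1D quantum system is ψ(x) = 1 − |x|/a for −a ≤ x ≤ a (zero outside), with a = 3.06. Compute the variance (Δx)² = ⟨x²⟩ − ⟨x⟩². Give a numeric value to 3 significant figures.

0.936

Compute ⟨x⟩ and ⟨x²⟩ separately, then (Δx)² = ⟨x²⟩ − ⟨x⟩².
ψ is even, so ∫ over [−a, a] = 2∫₀ᵃ with ψ = 1 − x/a there: ∫₀ᵃ (1 − x/a)² dx = a/3, ∫₀ᵃ x²(1 − x/a)² dx = a³/30, ∫₀ᵃ x⁴(1 − x/a)² dx = a⁵/105.
Normalization: ∫|ψ|² dx = 2.0400.
⟨x⟩ = 0.0000 and ⟨x²⟩ = 0.93636.
(Δx)² = 0.93636 − (0.0000)² = 0.93636.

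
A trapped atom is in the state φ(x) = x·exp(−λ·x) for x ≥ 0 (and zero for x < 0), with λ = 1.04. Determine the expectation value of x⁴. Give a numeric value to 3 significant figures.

19.2

⟨x⁴⟩ = ∫ x⁴·|φ|² dx / ∫|φ|² dx (integrals over the domain).
Every integrand reduces to terms xʲ·e^(−2λx) on [0, ∞); use ∫₀^∞ xʲ·e^(−2λx) dx = j!/(2λ)^(j+1).
State is unnormalized: ∫|φ|² dx = 0.22225, and ∫φ*·x⁴·φ dx = 4.2745, so ⟨x⁴⟩ = 4.2745 / 0.22225.
⟨x⁴⟩ = 19.233.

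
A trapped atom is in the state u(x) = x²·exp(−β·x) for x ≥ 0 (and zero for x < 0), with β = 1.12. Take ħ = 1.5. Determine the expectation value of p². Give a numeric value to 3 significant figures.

0.941

p² u = −ħ² d²u/dx²; ⟨p²⟩ = −ħ² ∫ u*·u'' dx / ∫|u|² dx.
Differentiate x²·exp(−β·x) with the product rule; every integrand then reduces to terms xʲ·e^(−2βx) on [0, ∞), with ∫₀^∞ xʲ·e^(−2βx) dx = j!/(2β)^(j+1).
State is unnormalized: ∫|u|² dx = 0.42557, and ∫u*·(−ħ² u'') dx = 0.40038, so ⟨p²⟩ = 0.40038 / 0.42557.
⟨p²⟩ = 0.94080.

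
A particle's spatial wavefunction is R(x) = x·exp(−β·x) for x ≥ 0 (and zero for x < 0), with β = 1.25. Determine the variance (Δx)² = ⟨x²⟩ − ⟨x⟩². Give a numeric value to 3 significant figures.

0.480

Compute ⟨x⟩ and ⟨x²⟩ separately, then (Δx)² = ⟨x²⟩ − ⟨x⟩².
Every integrand reduces to terms xʲ·e^(−2βx) on [0, ∞); use ∫₀^∞ xʲ·e^(−2βx) dx = j!/(2β)^(j+1).
Normalization: ∫|R|² dx = 0.12800.
⟨x⟩ = 1.2000 and ⟨x²⟩ = 1.9200.
(Δx)² = 1.9200 − (1.2000)² = 0.48000.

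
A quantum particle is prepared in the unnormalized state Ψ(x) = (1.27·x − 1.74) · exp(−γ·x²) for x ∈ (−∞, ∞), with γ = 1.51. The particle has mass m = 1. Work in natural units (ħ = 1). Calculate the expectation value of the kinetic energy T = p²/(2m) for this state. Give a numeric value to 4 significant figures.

0.8774

T = −(ħ²/2m) d²/dx², so ⟨T⟩ = −(ħ²/2m) ∫ Ψ*·Ψ'' dx / ∫|Ψ|² dx; with m = 1.
Expand each integrand as polynomial × e^(−2γx²) and use ∫x^(2j)·e^(−2γx²) dx = (2j−1)!!/(4γ)^j · √(π/(2γ)), odd powers → 0; here √(π/(2γ)) = 1.0199. Differentiate with the product rule, d/dx e^(−γx²) = −2γx·e^(−γx²).
State is unnormalized: ∫|Ψ|² dx = 3.3603, and ∫Ψ*·(−ħ²/2m · Ψ'') dx = 2.9483, so ⟨T⟩ = 2.9483 / 3.3603.
⟨T⟩ = 0.87739.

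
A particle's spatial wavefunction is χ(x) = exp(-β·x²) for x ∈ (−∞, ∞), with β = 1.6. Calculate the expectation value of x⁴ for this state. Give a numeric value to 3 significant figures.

⟨x⁴⟩ = ∫ x⁴·|χ|² dx / ∫|χ|² dx (integrals over the domain).
Gaussian moments: ∫x^(2j)·e^(−2βx²) dx = (2j−1)!!/(4β)^j · √(π/(2β)), odd powers integrate to 0; here √(π/(2β)) = 0.99083.
State is unnormalized: ∫|χ|² dx = 0.99083, and ∫χ*·x⁴·χ dx = 0.072571, so ⟨x⁴⟩ = 0.072571 / 0.99083.
⟨x⁴⟩ = 0.073242.

0.0732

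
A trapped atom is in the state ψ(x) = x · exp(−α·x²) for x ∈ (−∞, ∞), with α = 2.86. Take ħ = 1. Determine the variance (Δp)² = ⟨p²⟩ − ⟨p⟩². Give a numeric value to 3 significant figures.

Compute ⟨p⟩ and ⟨p²⟩ separately; (Δp)² = ⟨p²⟩ − ⟨p⟩².
Expand each integrand as polynomial × e^(−2αx²) and use ∫x^(2j)·e^(−2αx²) dx = (2j−1)!!/(4α)^j · √(π/(2α)), odd powers → 0; here √(π/(2α)) = 0.74110. Differentiate with the product rule, d/dx e^(−αx²) = −2αx·e^(−αx²).
Normalization: ∫|ψ|² dx = 0.064781.
⟨p⟩ = 0.0000 and ⟨p²⟩ = 8.5800.
(Δp)² = 8.5800 − (0.0000)² = 8.5800.

8.58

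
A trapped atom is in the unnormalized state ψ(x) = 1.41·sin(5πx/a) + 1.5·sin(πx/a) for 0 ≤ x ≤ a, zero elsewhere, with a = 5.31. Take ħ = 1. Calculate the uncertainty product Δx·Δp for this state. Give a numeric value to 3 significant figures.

Δx = √(⟨x²⟩−⟨x⟩²), Δp = √(⟨p²⟩−⟨p⟩²).
On 0 ≤ x ≤ a (j ≠ l): ∫sin²(jπx/a) dx = a/2, ∫sin(jπx/a)·sin(lπx/a) dx = 0; diagonal moments ∫x·sin²(jπx/a) dx = a²/4, ∫x²·sin²(jπx/a) dx = a³·(1/6 − 1/(4j²π²)); cross terms ∫x·sin(jπx/a)·sin(lπx/a) dx = 0 for j + l even and −4jla²/(π²(j² − l²)²) for j + l odd, ∫x²·sin(jπx/a)·sin(lπx/a) dx = (−1)^(j+l)·4jla³/(π²(j² − l²)²); higher powers the same way via product-to-sum and parts. d²/dx² sin(jπx/a) = −(jπ/a)²·sin(jπx/a); on 0 ≤ x ≤ a, ∫sin²(jπx/a) dx = a/2 and ∫sin(jπx/a)·sin(lπx/a) dx = 0 for j ≠ l, so only diagonal terms survive in ∫|ψ|² and ∫ψ·ψ″; ∫ψ·ψ′ dx = [ψ²/2] between the walls = 0.
Normalization: ∫|ψ|² dx = 11.252.
⟨x⟩ = 2.6550, ⟨x²⟩ = 8.8116 ⇒ Δx = 1.3276.
⟨p⟩ = 0.0000, ⟨p²⟩ = 4.2909 ⇒ Δp = 2.0714.
Δx·Δp = 2.7501.

2.75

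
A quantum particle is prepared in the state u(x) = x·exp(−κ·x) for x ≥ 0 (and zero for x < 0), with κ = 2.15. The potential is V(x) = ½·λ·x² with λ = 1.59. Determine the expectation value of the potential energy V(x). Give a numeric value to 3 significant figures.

0.516

⟨V⟩ = ∫ V(x)·|u|² dx / ∫|u|² dx.
Every integrand reduces to terms xʲ·e^(−2κx) on [0, ∞); use ∫₀^∞ xʲ·e^(−2κx) dx = j!/(2κ)^(j+1).
State is unnormalized: ∫|u|² dx = 0.025155, and ∫u*·V(x)·u dx = 0.012979, so ⟨V⟩ = 0.012979 / 0.025155.
⟨V⟩ = 0.51595.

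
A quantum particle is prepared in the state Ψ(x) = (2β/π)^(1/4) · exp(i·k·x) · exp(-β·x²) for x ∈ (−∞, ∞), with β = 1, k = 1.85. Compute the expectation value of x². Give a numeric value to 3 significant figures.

0.250

⟨x²⟩ = ∫ x²·|Ψ|² dx (integrals over the domain).
Gaussian moments: ∫x^(2j)·e^(−2βx²) dx = (2j−1)!!/(4β)^j · √(π/(2β)), odd powers integrate to 0; here √(π/(2β)) = 1.2533.
⟨x²⟩ = 0.25000.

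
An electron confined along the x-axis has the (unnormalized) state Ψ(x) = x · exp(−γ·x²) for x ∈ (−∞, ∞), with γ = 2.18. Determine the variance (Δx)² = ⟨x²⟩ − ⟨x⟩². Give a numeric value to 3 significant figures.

0.344

Compute ⟨x⟩ and ⟨x²⟩ separately, then (Δx)² = ⟨x²⟩ − ⟨x⟩².
Expand each integrand as polynomial × e^(−2γx²) and use ∫x^(2j)·e^(−2γx²) dx = (2j−1)!!/(4γ)^j · √(π/(2γ)), odd powers → 0; here √(π/(2γ)) = 0.84885.
Normalization: ∫|Ψ|² dx = 0.097345.
⟨x⟩ = 0.0000 and ⟨x²⟩ = 0.34404.
(Δx)² = 0.34404 − (0.0000)² = 0.34404.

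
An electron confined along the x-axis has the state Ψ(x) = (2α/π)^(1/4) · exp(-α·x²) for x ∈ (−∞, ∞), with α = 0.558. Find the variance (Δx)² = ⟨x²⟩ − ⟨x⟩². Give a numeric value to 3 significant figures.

0.448

Compute ⟨x⟩ and ⟨x²⟩ separately, then (Δx)² = ⟨x²⟩ − ⟨x⟩².
Gaussian moments: ∫x^(2j)·e^(−2αx²) dx = (2j−1)!!/(4α)^j · √(π/(2α)), odd powers integrate to 0; here √(π/(2α)) = 1.6778.
⟨x⟩ = 0.0000 and ⟨x²⟩ = 0.44803.
(Δx)² = 0.44803 − (0.0000)² = 0.44803.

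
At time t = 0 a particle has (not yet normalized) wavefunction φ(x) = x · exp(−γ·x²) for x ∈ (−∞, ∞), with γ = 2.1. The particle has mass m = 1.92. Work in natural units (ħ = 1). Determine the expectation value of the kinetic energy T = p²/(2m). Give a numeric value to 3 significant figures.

T = −(ħ²/2m) d²/dx², so ⟨T⟩ = −(ħ²/2m) ∫ φ*·φ'' dx / ∫|φ|² dx; with m = 1.92.
Expand each integrand as polynomial × e^(−2γx²) and use ∫x^(2j)·e^(−2γx²) dx = (2j−1)!!/(4γ)^j · √(π/(2γ)), odd powers → 0; here √(π/(2γ)) = 0.86487. Differentiate with the product rule, d/dx e^(−γx²) = −2γx·e^(−γx²).
State is unnormalized: ∫|φ|² dx = 0.10296, and ∫φ*·(−ħ²/2m · φ'') dx = 0.16892, so ⟨T⟩ = 0.16892 / 0.10296.
⟨T⟩ = 1.6406.

1.64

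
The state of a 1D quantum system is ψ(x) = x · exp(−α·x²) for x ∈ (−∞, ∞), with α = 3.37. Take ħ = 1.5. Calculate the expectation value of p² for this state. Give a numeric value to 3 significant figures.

p² ψ = −ħ² d²ψ/dx²; ⟨p²⟩ = −ħ² ∫ ψ*·ψ'' dx / ∫|ψ|² dx.
Expand each integrand as polynomial × e^(−2αx²) and use ∫x^(2j)·e^(−2αx²) dx = (2j−1)!!/(4α)^j · √(π/(2α)), odd powers → 0; here √(π/(2α)) = 0.68272. Differentiate with the product rule, d/dx e^(−αx²) = −2αx·e^(−αx²).
State is unnormalized: ∫|ψ|² dx = 0.050647, and ∫ψ*·(−ħ² ψ'') dx = 1.1521, so ⟨p²⟩ = 1.1521 / 0.050647.
⟨p²⟩ = 22.748.

22.7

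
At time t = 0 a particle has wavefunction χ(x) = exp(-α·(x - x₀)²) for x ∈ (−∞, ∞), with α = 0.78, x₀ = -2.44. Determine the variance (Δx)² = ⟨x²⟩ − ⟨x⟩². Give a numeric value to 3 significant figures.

0.321

Compute ⟨x⟩ and ⟨x²⟩ separately, then (Δx)² = ⟨x²⟩ − ⟨x⟩².
Gaussian moments (u = x − x₀): ∫u^(2j)·e^(−2αu²) du = (2j−1)!!/(4α)^j · √(π/(2α)), odd powers integrate to 0; here √(π/(2α)) = 1.4191.
Normalization: ∫|χ|² dx = 1.4191.
⟨x⟩ = -2.4400 and ⟨x²⟩ = 6.2741.
(Δx)² = 6.2741 − (-2.4400)² = 0.32051.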